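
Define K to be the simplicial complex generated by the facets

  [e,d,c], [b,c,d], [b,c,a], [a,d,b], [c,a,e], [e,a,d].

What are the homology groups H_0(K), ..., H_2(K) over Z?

Take the total order a < b < c < d < e on the vertex set. Then K (dimension 2) consists of the simplices:

  0-simplices (5): a, b, c, d, e
  1-simplices (9): ab, ac, ad, ae, bc, bd, cd, ce, de
  2-simplices (6): abc, abd, ace, ade, bcd, cde

so the chain groups are C_0 ≅ Z^5, C_1 ≅ Z^9, C_2 ≅ Z^6.

The boundary map ∂_1: C_1 → C_0 sends each edge [p,q] (with p < q) to q − p.
The 5×9 boundary matrix has rank 4 and Smith normal form diag(1,1,1,1).

Boundary ∂_2: C_2 → C_1 maps a triangle to the signed sum of its edges. For instance
  ∂bcd = cd − bd + bc,
  ∂abd = bd − ad + ab.
The 9×6 boundary matrix has rank 5 and Smith normal form diag(1,1,1,1,1).

Computing H_k = (kernel of ∂_k) / (image of ∂_{k+1}):

  H_0: rank C_0 − rank ∂_1 = 5 − 4 = 1, and the invariant factors of ∂_1 are all 1, so H_0 = Z.
  H_1: rank ker ∂_1 − rank ∂_2 = (9 − 4) − 5 = 0, and the invariant factors of ∂_2 are all 1, so H_1 = 0.
  H_2: rank ker ∂_2 − rank ∂_3 = (6 − 5) − 0 = 1, and there is no ∂_3, so H_2 = Z.

H_0 ≅ Z,  H_1 = 0,  H_2 ≅ Z.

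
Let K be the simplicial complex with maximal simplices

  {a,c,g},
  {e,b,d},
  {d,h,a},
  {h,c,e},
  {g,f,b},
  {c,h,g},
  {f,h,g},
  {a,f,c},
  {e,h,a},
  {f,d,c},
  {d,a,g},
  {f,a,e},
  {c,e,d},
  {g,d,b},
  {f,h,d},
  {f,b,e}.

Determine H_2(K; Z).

H_2 ≅ Z.

Fix the vertex order a < b < c < d < e < f < g < h and write every simplex with vertices in increasing order. Then dim K = 2 and the simplices of K are:

  0-simplices (8): a, b, c, d, e, f, g, h
  1-simplices (24): ac, ad, ae, af, ag, ah, bd, be, bf, bg, cd, ce, cf, cg, ch, de, df, dg, dh, ef, eh, fg, fh, gh
  2-simplices (16): acf, acg, adg, adh, aef, aeh, bde, bdg, bef, bfg, cde, cdf, ceh, cgh, dfh, fgh

Hence C_0 ≅ Z^8, C_1 ≅ Z^24, C_2 ≅ Z^16.

The boundary map ∂_1: C_1 → C_0 maps an edge to its endpoints' difference, ∂[p,q] = q − p. For instance
  ∂af = f − a.
This gives a 8×24 integer matrix of rank 7; reducing to Smith normal form yields diagonal entries (1,1,1,1,1,1,1).

The boundary map ∂_2: C_2 → C_1 acts by ∂[p,q,r] = [q,r] − [p,r] + [p,q]. For instance
  ∂bef = ef − bf + be,
  ∂cde = de − ce + cd.
The 24×16 boundary matrix has rank 15 and Smith normal form diag(1,1,1,1,1,1,1,1,1,1,1,1,1,1,1).

From H_k ≅ ker(∂_k) / im(∂_{k+1}) we obtain:

  H_2: rank ker ∂_2 − rank ∂_3 = (16 − 15) − 0 = 1, and there is no ∂_3, so H_2 = Z.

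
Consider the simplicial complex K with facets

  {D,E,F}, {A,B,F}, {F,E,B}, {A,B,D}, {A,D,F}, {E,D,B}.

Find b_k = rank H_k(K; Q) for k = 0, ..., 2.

We work with the vertex ordering A < B < D < E < F. The simplices of K, each written with vertices in increasing order, are:

  0-simplices (5): A, B, D, E, F
  1-simplices (9): AB, AD, AF, BD, BE, BF, DE, DF, EF
  2-simplices (6): ABD, ABF, ADF, BDE, BEF, DEF

Hence C_0 ≅ Z^5, C_1 ≅ Z^9, C_2 ≅ Z^6.

The boundary map ∂_1: C_1 → C_0 sends each edge [p,q] (with p < q) to q − p. For instance
  ∂AF = F − A.
The 5×9 boundary matrix has rank 4 and Smith normal form diag(1,1,1,1).

Boundary ∂_2: C_2 → C_1 maps a triangle to the signed sum of its edges. For instance
  ∂DEF = EF − DF + DE,
  ∂ABF = BF − AF + AB.
This gives a 9×6 integer matrix of rank 5; reducing to Smith normal form yields diagonal entries (1,1,1,1,1).

Computing H_k = (kernel of ∂_k) / (image of ∂_{k+1}):

  H_0: rank C_0 − rank ∂_1 = 5 − 4 = 1, and the invariant factors of ∂_1 are all 1, so H_0 = Z.
  H_1: rank ker ∂_1 − rank ∂_2 = (9 − 4) − 5 = 0, and the invariant factors of ∂_2 are all 1, so H_1 = 0.
  H_2: rank ker ∂_2 − rank ∂_3 = (6 − 5) − 0 = 1, and there is no ∂_3, so H_2 = Z.

(K is a triangulation of the 2-sphere S^2.)

Hence the Betti numbers are b_0 = 1, b_1 = 0, b_2 = 1.

b_0 = 1, b_1 = 0, b_2 = 1.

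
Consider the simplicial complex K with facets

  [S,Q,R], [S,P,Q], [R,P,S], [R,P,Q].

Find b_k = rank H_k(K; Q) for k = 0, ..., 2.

b_0 = 1, b_1 = 0, b_2 = 1.

K has 4 vertices, 6 edges, 4 triangles.
rank ∂_0 = 0, rank ∂_1 = 3 ⇒ b_0 = 4 − 0 − 3 = 1; all invariant factors of ∂_1 are 1 so no torsion. So H_0 = Z.
rank ∂_1 = 3, rank ∂_2 = 3 ⇒ b_1 = 6 − 3 − 3 = 0; all invariant factors of ∂_2 are 1 so no torsion. So H_1 = 0.
rank ∂_2 = 3, rank ∂_3 = 0 ⇒ b_2 = 4 − 3 − 0 = 1. So H_2 = Z.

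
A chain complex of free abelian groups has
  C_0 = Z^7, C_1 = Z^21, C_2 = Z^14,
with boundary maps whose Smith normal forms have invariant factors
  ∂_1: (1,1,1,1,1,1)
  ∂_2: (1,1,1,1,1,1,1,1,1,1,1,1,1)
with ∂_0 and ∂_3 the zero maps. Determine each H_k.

H_0 ≅ Z,  H_1 ≅ Z^2,  H_2 ≅ Z.

H_0: b_0 = 7 − 0 − 6 = 1; torsion from ∂_1 factors > 1: none. So H_0 ≅ Z.
H_1: b_1 = 21 − 6 − 13 = 2; torsion from ∂_2 factors > 1: none. So H_1 ≅ Z^2.
H_2: b_2 = 14 − 13 − 0 = 1; torsion from ∂_3 factors > 1: none. So H_2 ≅ Z.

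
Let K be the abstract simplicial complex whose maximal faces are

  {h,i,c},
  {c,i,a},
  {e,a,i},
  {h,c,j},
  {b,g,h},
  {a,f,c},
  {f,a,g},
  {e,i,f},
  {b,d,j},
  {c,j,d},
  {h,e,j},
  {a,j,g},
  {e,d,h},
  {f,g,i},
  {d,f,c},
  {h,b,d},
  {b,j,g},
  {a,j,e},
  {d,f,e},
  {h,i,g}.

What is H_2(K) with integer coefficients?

Order the vertices as a < b < c < d < e < f < g < h < i < j. Listing each simplex with vertices in this order, K has dimension 2 with simplices:

  0-simplices (10): a, b, c, d, e, f, g, h, i, j
  1-simplices (30): ac, ae, af, ag, ai, aj, bd, bg, bh, bj, cd, cf, ch, ci, cj, de, df, dh, dj, ef, eh, ei, ej, fg, fi, gh, gi, gj, hi, hj
  2-simplices (20): acf, aci, aei, aej, afg, agj, bdh, bdj, bgh, bgj, cdf, cdj, chi, chj, def, deh, efi, ehj, fgi, ghi

so the chain groups are C_0 ≅ Z^10, C_1 ≅ Z^30, C_2 ≅ Z^20.

∂_1: C_1 → C_0 maps an edge to its endpoints' difference, ∂[p,q] = q − p.
The resulting 10×30 matrix has rank 9, and its Smith normal form has invariant factors (1,1,1,1,1,1,1,1,1).

The boundary map ∂_2: C_2 → C_1 acts by ∂[p,q,r] = [q,r] − [p,r] + [p,q]. For instance
  ∂bdh = dh − bh + bd,
  ∂acf = cf − af + ac.
The 30×20 boundary matrix has rank 20 and Smith normal form diag(1,1,1,1,1,1,1,1,1,1,1,1,1,1,1,1,1,1,1,2).

From H_k ≅ ker(∂_k) / im(∂_{k+1}) we obtain:

  H_2: rank ker ∂_2 − rank ∂_3 = (20 − 20) − 0 = 0, and there is no ∂_3, so H_2 = 0.

H_2 ≅ 0.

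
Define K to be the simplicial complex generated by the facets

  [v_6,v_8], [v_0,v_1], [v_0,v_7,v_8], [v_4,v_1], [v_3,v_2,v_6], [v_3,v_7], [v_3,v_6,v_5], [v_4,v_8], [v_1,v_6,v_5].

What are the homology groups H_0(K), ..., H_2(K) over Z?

H_0 ≅ Z,  H_1 ≅ Z^3,  H_2 = 0.

We work with the vertex ordering v_0 < v_1 < v_2 < v_3 < v_4 < v_5 < v_6 < v_7 < v_8. The simplices of K, each written with vertices in increasing order, are:

  0-simplices (9): [v_0], [v_1], [v_2], [v_3], [v_4], [v_5], [v_6], [v_7], [v_8]
  1-simplices (15): (15 of them)
  2-simplices (4): [v_0,v_7,v_8], [v_1,v_5,v_6], [v_2,v_3,v_6], [v_3,v_5,v_6]

giving chain groups C_0 ≅ Z^9, C_1 ≅ Z^15, C_2 ≅ Z^4.

The boundary map ∂_1: C_1 → C_0 sends each edge [p,q] (with p < q) to q − p. For instance
  ∂[v_4,v_8] = [v_8] − [v_4].
As a 9×15 matrix over Z this has rank 8, with invariant factors (1,1,1,1,1,1,1,1).

∂_2: C_2 → C_1 sends each 2-simplex [p,q,r] to [q,r] − [p,r] + [p,q]. For instance
  ∂[v_2,v_3,v_6] = [v_3,v_6] − [v_2,v_6] + [v_2,v_3],
  ∂[v_0,v_7,v_8] = [v_7,v_8] − [v_0,v_8] + [v_0,v_7].
The 15×4 boundary matrix has rank 4 and Smith normal form diag(1,1,1,1).

From H_k ≅ ker(∂_k) / im(∂_{k+1}) we obtain:

  H_0: rank C_0 − rank ∂_1 = 9 − 8 = 1, and the invariant factors of ∂_1 are all 1, so H_0 ≅ Z.
  H_1: rank ker ∂_1 − rank ∂_2 = (15 − 8) − 4 = 3, and the invariant factors of ∂_2 are all 1, so H_1 ≅ Z^3.
  H_2: rank ker ∂_2 − rank ∂_3 = (4 − 4) − 0 = 0, and there is no ∂_3, so H_2 ≅ 0.

As a check, the Euler characteristic is 9 − 15 + 4 = -2, which agrees with 1 − 3 + 0 = -2.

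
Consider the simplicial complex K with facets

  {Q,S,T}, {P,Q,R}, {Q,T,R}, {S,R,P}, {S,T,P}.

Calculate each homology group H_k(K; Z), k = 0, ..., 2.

H_0 = Z,  H_1 = Z,  H_2 = 0.

We work with the vertex ordering P < Q < R < S < T. The simplices of K, each written with vertices in increasing order, are:

  0-simplices (5): P, Q, R, S, T
  1-simplices (10): PQ, PR, PS, PT, QR, QS, QT, RS, RT, ST
  2-simplices (5): PQR, PRS, PST, QRT, QST

so the chain groups are C_0 ≅ Z^5, C_1 ≅ Z^10, C_2 ≅ Z^5.

∂_1: C_1 → C_0 maps an edge to its endpoints' difference, ∂[p,q] = q − p. For instance
  ∂QS = S − Q.
The resulting 5×10 matrix has rank 4, and its Smith normal form has invariant factors (1,1,1,1).

Boundary ∂_2: C_2 → C_1 maps a triangle to the signed sum of its edges. For instance
  ∂QRT = RT − QT + QR,
  ∂PQR = QR − PR + PQ.
The 10×5 boundary matrix has rank 5 and Smith normal form diag(1,1,1,1,1).

From H_k ≅ ker(∂_k) / im(∂_{k+1}) we obtain:

  H_0: rank C_0 − rank ∂_1 = 5 − 4 = 1, and the invariant factors of ∂_1 are all 1, so H_0 ≅ Z.
  H_1: rank ker ∂_1 − rank ∂_2 = (10 − 4) − 5 = 1, and the invariant factors of ∂_2 are all 1, so H_1 ≅ Z.
  H_2: rank ker ∂_2 − rank ∂_3 = (5 − 5) − 0 = 0, and there is no ∂_3, so H_2 ≅ 0.

(K is a triangulation of the Möbius band.)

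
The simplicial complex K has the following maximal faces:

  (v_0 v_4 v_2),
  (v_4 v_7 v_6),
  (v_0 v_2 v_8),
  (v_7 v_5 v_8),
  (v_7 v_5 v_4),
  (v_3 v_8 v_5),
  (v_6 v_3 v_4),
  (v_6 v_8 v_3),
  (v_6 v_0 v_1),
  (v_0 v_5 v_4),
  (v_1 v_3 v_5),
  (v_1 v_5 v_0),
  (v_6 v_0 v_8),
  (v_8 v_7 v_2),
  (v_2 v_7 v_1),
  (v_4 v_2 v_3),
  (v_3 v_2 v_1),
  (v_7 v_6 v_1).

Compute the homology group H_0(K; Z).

K has 9 vertices, 27 edges, 18 triangles.
rank ∂_0 = 0, rank ∂_1 = 8 ⇒ b_0 = 9 − 0 − 8 = 1; all invariant factors of ∂_1 are 1 so no torsion. So H_0 ≅ Z.

H_0 = Z.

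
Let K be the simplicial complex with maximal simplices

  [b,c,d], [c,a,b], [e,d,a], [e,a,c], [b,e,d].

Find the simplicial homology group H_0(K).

K has 5 vertices, 10 edges, 5 triangles.
rank ∂_0 = 0, rank ∂_1 = 4 ⇒ b_0 = 5 − 0 − 4 = 1; all invariant factors of ∂_1 are 1 so no torsion. So H_0 = Z.

H_0 = Z.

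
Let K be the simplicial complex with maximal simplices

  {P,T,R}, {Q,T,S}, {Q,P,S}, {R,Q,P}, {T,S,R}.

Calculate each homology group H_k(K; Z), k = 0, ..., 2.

H_0 ≅ Z,  H_1 ≅ Z,  H_2 = 0.

Order the vertices as P < Q < R < S < T. Listing each simplex with vertices in this order, K has dimension 2 with simplices:

  0-simplices (5): P, Q, R, S, T
  1-simplices (10): PQ, PR, PS, PT, QR, QS, QT, RS, RT, ST
  2-simplices (5): PQR, PQS, PRT, QST, RST

Hence C_0 ≅ Z^5, C_1 ≅ Z^10, C_2 ≅ Z^5.

Boundary ∂_1: C_1 → C_0 sends each edge [p,q] (with p < q) to q − p.
The 5×10 boundary matrix has rank 4 and Smith normal form diag(1,1,1,1).

∂_2: C_2 → C_1 sends each 2-simplex [p,q,r] to [q,r] − [p,r] + [p,q]. For instance
  ∂QST = ST − QT + QS,
  ∂PQR = QR − PR + PQ.
This gives a 10×5 integer matrix of rank 5; reducing to Smith normal form yields diagonal entries (1,1,1,1,1).

Now H_k = ker ∂_k / im ∂_{k+1}, so:

  H_0: rank C_0 − rank ∂_1 = 5 − 4 = 1, and the invariant factors of ∂_1 are all 1, so H_0 ≅ Z.
  H_1: rank ker ∂_1 − rank ∂_2 = (10 − 4) − 5 = 1, and the invariant factors of ∂_2 are all 1, so H_1 ≅ Z.
  H_2: rank ker ∂_2 − rank ∂_3 = (5 − 5) − 0 = 0, and there is no ∂_3, so H_2 ≅ 0.

(K is a triangulation of the Möbius band.)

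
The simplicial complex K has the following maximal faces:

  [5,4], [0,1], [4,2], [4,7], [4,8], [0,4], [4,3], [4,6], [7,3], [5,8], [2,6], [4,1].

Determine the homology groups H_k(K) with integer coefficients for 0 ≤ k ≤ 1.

H_0 = Z,  H_1 = Z^4.

We work with the vertex ordering 0 < 1 < 2 < 3 < 4 < 5 < 6 < 7 < 8. The simplices of K, each written with vertices in increasing order, are:

  0-simplices (9): [0], [1], [2], [3], [4], [5], [6], [7], [8]
  1-simplices (12): [0,1], [0,4], [1,4], [2,4], [2,6], [3,4], [3,7], [4,5], [4,6], [4,7], [4,8], [5,8]

so the chain groups are C_0 ≅ Z^9, C_1 ≅ Z^12.

Boundary ∂_1: C_1 → C_0 is given by ∂[p,q] = [q] − [p]. For instance
  ∂[4,5] = [5] − [4].
The 9×12 boundary matrix has rank 8 and Smith normal form diag(1,1,1,1,1,1,1,1).

Now H_k = ker ∂_k / im ∂_{k+1}, so:

  H_0: rank C_0 − rank ∂_1 = 9 − 8 = 1, and the invariant factors of ∂_1 are all 1, so H_0 ≅ Z.
  H_1: rank ker ∂_1 − rank ∂_2 = (12 − 8) − 0 = 4, and there is no ∂_2, so H_1 ≅ Z^4.

As a check, the Euler characteristic is 9 − 12 = -3, which agrees with 1 − 4 = -3.
(K is a triangulation of a wedge of 4 circles.)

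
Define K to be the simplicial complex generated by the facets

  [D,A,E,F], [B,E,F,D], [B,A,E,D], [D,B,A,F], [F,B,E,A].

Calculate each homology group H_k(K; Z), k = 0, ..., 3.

Fix the vertex order A < B < D < E < F and write every simplex with vertices in increasing order. Then dim K = 3 and the simplices of K are:

  0-simplices (5): A, B, D, E, F
  1-simplices (10): AB, AD, AE, AF, BD, BE, BF, DE, DF, EF
  2-simplices (10): ABD, ABE, ABF, ADE, ADF, AEF, BDE, BDF, BEF, DEF
  3-simplices (5): ABDE, ABDF, ABEF, ADEF, BDEF

Hence C_0 ≅ Z^5, C_1 ≅ Z^10, C_2 ≅ Z^10, C_3 ≅ Z^5.

The boundary map ∂_1: C_1 → C_0 sends each edge [p,q] (with p < q) to q − p.
As a 5×10 matrix over Z this has rank 4, with invariant factors (1,1,1,1).

The boundary map ∂_2: C_2 → C_1 sends each 2-simplex [p,q,r] to [q,r] − [p,r] + [p,q]. For instance
  ∂ADF = DF − AF + AD,
  ∂BDF = DF − BF + BD.
The resulting 10×10 matrix has rank 6, and its Smith normal form has invariant factors (1,1,1,1,1,1).

∂_3: C_3 → C_2 sends each 3-simplex σ to the alternating sum Σ_i (−1)^i (σ with its i-th vertex removed). For instance
  ∂BDEF = DEF − BEF + BDF − BDE,
  ∂ABDF = BDF − ADF + ABF − ABD.
This gives a 10×5 integer matrix of rank 4; reducing to Smith normal form yields diagonal entries (1,1,1,1).

From H_k ≅ ker(∂_k) / im(∂_{k+1}) we obtain:

  H_0: rank C_0 − rank ∂_1 = 5 − 4 = 1, and the invariant factors of ∂_1 are all 1, so H_0 ≅ Z.
  H_1: rank ker ∂_1 − rank ∂_2 = (10 − 4) − 6 = 0, and the invariant factors of ∂_2 are all 1, so H_1 ≅ 0.
  H_2: rank ker ∂_2 − rank ∂_3 = (10 − 6) − 4 = 0, and the invariant factors of ∂_3 are all 1, so H_2 ≅ 0.
  H_3: rank ker ∂_3 − rank ∂_4 = (5 − 4) − 0 = 1, and there is no ∂_4, so H_3 ≅ Z.

H_0 ≅ Z,  H_1 = 0,  H_2 = 0,  H_3 ≅ Z.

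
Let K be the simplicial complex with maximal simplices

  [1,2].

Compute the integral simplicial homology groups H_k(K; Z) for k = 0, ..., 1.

Order the vertices as 1 < 2. Listing each simplex with vertices in this order, K has dimension 1 with simplices:

  0-simplices (2): [1], [2]
  1-simplices (1): [1,2]

giving chain groups C_0 ≅ Z^2, C_1 ≅ Z^1.

The boundary map ∂_1: C_1 → C_0 sends each edge [p,q] (with p < q) to q − p. For instance
  ∂[1,2] = [2] − [1].
As a 2×1 matrix over Z this has rank 1, with invariant factors (1).

From H_k ≅ ker(∂_k) / im(∂_{k+1}) we obtain:

  H_0: rank C_0 − rank ∂_1 = 2 − 1 = 1, and the invariant factors of ∂_1 are all 1, so H_0 = Z.
  H_1: rank ker ∂_1 − rank ∂_2 = (1 − 1) − 0 = 0, and there is no ∂_2, so H_1 = 0.

As a check, the Euler characteristic is 2 − 1 = 1, which agrees with 1 − 0 = 1.
(K is a triangulation of the 1-simplex.)

H_0 ≅ Z,  H_1 = 0.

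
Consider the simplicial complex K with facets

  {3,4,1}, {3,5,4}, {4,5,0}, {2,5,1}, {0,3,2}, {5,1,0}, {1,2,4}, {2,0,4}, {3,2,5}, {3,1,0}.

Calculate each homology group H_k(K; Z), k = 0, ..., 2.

We work with the vertex ordering 0 < 1 < 2 < 3 < 4 < 5. The simplices of K, each written with vertices in increasing order, are:

  0-simplices (6): [0], [1], [2], [3], [4], [5]
  1-simplices (15): [0,1], [0,2], [0,3], [0,4], [0,5], [1,2], [1,3], [1,4], [1,5], [2,3], [2,4], [2,5], [3,4], [3,5], [4,5]
  2-simplices (10): [0,1,3], [0,1,5], [0,2,3], [0,2,4], [0,4,5], [1,2,4], [1,2,5], [1,3,4], [2,3,5], [3,4,5]

giving chain groups C_0 ≅ Z^6, C_1 ≅ Z^15, C_2 ≅ Z^10.

Boundary ∂_1: C_1 → C_0 sends each edge [p,q] (with p < q) to q − p. For instance
  ∂[1,3] = [3] − [1].
As a 6×15 matrix over Z this has rank 5, with invariant factors (1,1,1,1,1).

∂_2: C_2 → C_1 sends each 2-simplex [p,q,r] to [q,r] − [p,r] + [p,q]. For instance
  ∂[1,3,4] = [3,4] − [1,4] + [1,3],
  ∂[2,3,5] = [3,5] − [2,5] + [2,3].
The 15×10 boundary matrix has rank 10 and Smith normal form diag(1,1,1,1,1,1,1,1,1,2).

From H_k ≅ ker(∂_k) / im(∂_{k+1}) we obtain:

  H_0: rank C_0 − rank ∂_1 = 6 − 5 = 1, and the invariant factors of ∂_1 are all 1, so H_0 ≅ Z.
  H_1: rank ker ∂_1 − rank ∂_2 = (15 − 5) − 10 = 0, and ∂_2 has invariant factor 2 > 1, so H_1 ≅ Z/2Z.
  H_2: rank ker ∂_2 − rank ∂_3 = (10 − 10) − 0 = 0, and there is no ∂_3, so H_2 ≅ 0.

(K is a triangulation of the real projective plane RP^2.)

H_0 = Z,  H_1 = Z/2Z,  H_2 = 0.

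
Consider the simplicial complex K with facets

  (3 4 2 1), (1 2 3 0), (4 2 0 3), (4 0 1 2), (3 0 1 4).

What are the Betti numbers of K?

K has 5 vertices, 10 edges, 10 triangles, 5 3-simplices.
rank ∂_0 = 0, rank ∂_1 = 4 ⇒ b_0 = 5 − 0 − 4 = 1; all invariant factors of ∂_1 are 1 so no torsion. So H_0 = Z.
rank ∂_1 = 4, rank ∂_2 = 6 ⇒ b_1 = 10 − 4 − 6 = 0; all invariant factors of ∂_2 are 1 so no torsion. So H_1 = 0.
rank ∂_2 = 6, rank ∂_3 = 4 ⇒ b_2 = 10 − 6 − 4 = 0; all invariant factors of ∂_3 are 1 so no torsion. So H_2 = 0.
rank ∂_3 = 4, rank ∂_4 = 0 ⇒ b_3 = 5 − 4 − 0 = 1. So H_3 = Z.

b_0 = 1, b_1 = 0, b_2 = 0, b_3 = 1.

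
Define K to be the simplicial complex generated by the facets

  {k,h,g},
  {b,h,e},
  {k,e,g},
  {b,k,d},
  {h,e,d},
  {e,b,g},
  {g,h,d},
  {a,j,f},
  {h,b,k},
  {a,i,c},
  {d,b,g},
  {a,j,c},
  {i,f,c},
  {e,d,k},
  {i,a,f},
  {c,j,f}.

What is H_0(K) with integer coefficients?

Fix the vertex order a < b < c < d < e < f < g < h < i < j < k and write every simplex with vertices in increasing order. Then dim K = 2 and the simplices of K are:

  0-simplices (11): a, b, c, d, e, f, g, h, i, j, k
  1-simplices (24): ac, af, ai, aj, bd, be, bg, bh, bk, cf, ci, cj, de, dg, dh, dk, eg, eh, ek, fi, fj, gh, gk, hk
  2-simplices (16): aci, acj, afi, afj, bdg, bdk, beg, beh, bhk, cfi, cfj, deh, dek, dgh, egk, ghk

Hence C_0 ≅ Z^11, C_1 ≅ Z^24, C_2 ≅ Z^16.

Boundary ∂_1: C_1 → C_0 is given by ∂[p,q] = [q] − [p].
As a 11×24 matrix over Z this has rank 9, with invariant factors (1,1,1,1,1,1,1,1,1).

Boundary ∂_2: C_2 → C_1 sends each 2-simplex [p,q,r] to [q,r] − [p,r] + [p,q]. For instance
  ∂cfi = fi − ci + cf,
  ∂beh = eh − bh + be.
The 24×16 boundary matrix has rank 15 and Smith normal form diag(1,1,1,1,1,1,1,1,1,1,1,1,1,1,2).

Reading off H_k = ker ∂_k / im ∂_{k+1}:

  H_0: rank C_0 − rank ∂_1 = 11 − 9 = 2, and the invariant factors of ∂_1 are all 1, so H_0 = Z^2.

H_0 ≅ Z^2.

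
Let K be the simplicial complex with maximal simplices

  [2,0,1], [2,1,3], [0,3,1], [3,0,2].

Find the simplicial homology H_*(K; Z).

H_0 = Z,  H_1 = 0,  H_2 = Z.

Fix the vertex order 0 < 1 < 2 < 3 and write every simplex with vertices in increasing order. Then dim K = 2 and the simplices of K are:

  0-simplices (4): [0], [1], [2], [3]
  1-simplices (6): [0,1], [0,2], [0,3], [1,2], [1,3], [2,3]
  2-simplices (4): [0,1,2], [0,1,3], [0,2,3], [1,2,3]

so the chain groups are C_0 ≅ Z^4, C_1 ≅ Z^6, C_2 ≅ Z^4.

Boundary ∂_1: C_1 → C_0 maps an edge to its endpoints' difference, ∂[p,q] = q − p. For instance
  ∂[1,3] = [3] − [1].
As a 4×6 matrix over Z this has rank 3, with invariant factors (1,1,1).

The boundary map ∂_2: C_2 → C_1 sends each 2-simplex [p,q,r] to [q,r] − [p,r] + [p,q]. For instance
  ∂[0,1,2] = [1,2] − [0,2] + [0,1],
  ∂[1,2,3] = [2,3] − [1,3] + [1,2].
The resulting 6×4 matrix has rank 3, and its Smith normal form has invariant factors (1,1,1).

Reading off H_k = ker ∂_k / im ∂_{k+1}:

  H_0: rank C_0 − rank ∂_1 = 4 − 3 = 1, and the invariant factors of ∂_1 are all 1, so H_0 ≅ Z.
  H_1: rank ker ∂_1 − rank ∂_2 = (6 − 3) − 3 = 0, and the invariant factors of ∂_2 are all 1, so H_1 ≅ 0.
  H_2: rank ker ∂_2 − rank ∂_3 = (4 − 3) − 0 = 1, and there is no ∂_3, so H_2 ≅ Z.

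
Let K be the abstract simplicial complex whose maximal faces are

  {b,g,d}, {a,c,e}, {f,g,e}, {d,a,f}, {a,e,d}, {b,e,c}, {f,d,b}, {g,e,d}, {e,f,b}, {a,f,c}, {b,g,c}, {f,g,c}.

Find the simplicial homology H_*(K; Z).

Fix the vertex order a < b < c < d < e < f < g and write every simplex with vertices in increasing order. Then dim K = 2 and the simplices of K are:

  0-simplices (7): a, b, c, d, e, f, g
  1-simplices (18): ac, ad, ae, af, bc, bd, be, bf, bg, ce, cf, cg, de, df, dg, ef, eg, fg
  2-simplices (12): ace, acf, ade, adf, bce, bcg, bdf, bdg, bef, cfg, deg, efg

giving chain groups C_0 ≅ Z^7, C_1 ≅ Z^18, C_2 ≅ Z^12.

Boundary ∂_1: C_1 → C_0 sends each edge [p,q] (with p < q) to q − p.
The 7×18 boundary matrix has rank 6 and Smith normal form diag(1,1,1,1,1,1).

Boundary ∂_2: C_2 → C_1 maps a triangle to the signed sum of its edges. For instance
  ∂bdg = dg − bg + bd,
  ∂acf = cf − af + ac.
This gives a 18×12 integer matrix of rank 12; reducing to Smith normal form yields diagonal entries (1,1,1,1,1,1,1,1,1,1,1,2).

From H_k ≅ ker(∂_k) / im(∂_{k+1}) we obtain:

  H_0: rank C_0 − rank ∂_1 = 7 − 6 = 1, and the invariant factors of ∂_1 are all 1, so H_0 ≅ Z.
  H_1: rank ker ∂_1 − rank ∂_2 = (18 − 6) − 12 = 0, and ∂_2 has invariant factor 2 > 1, so H_1 ≅ Z/2.
  H_2: rank ker ∂_2 − rank ∂_3 = (12 − 12) − 0 = 0, and there is no ∂_3, so H_2 ≅ 0.

H_0 = Z,  H_1 = Z/2,  H_2 = 0.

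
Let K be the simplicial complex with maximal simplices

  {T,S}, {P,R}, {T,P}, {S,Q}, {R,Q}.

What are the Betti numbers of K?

b_0 = 1, b_1 = 1.

Take the total order P < Q < R < S < T on the vertex set. Then K (dimension 1) consists of the simplices:

  0-simplices (5): P, Q, R, S, T
  1-simplices (5): PR, PT, QR, QS, ST

so the chain groups are C_0 ≅ Z^5, C_1 ≅ Z^5.

The boundary map ∂_1: C_1 → C_0 sends each edge [p,q] (with p < q) to q − p. For instance
  ∂PT = T − P.
The 5×5 boundary matrix has rank 4 and Smith normal form diag(1,1,1,1).

Reading off H_k = ker ∂_k / im ∂_{k+1}:

  H_0: rank C_0 − rank ∂_1 = 5 − 4 = 1, and the invariant factors of ∂_1 are all 1, so H_0 ≅ Z.
  H_1: rank ker ∂_1 − rank ∂_2 = (5 − 4) − 0 = 1, and there is no ∂_2, so H_1 ≅ Z.

(K is a triangulation of the circle S^1.)

Hence the Betti numbers are b_0 = 1, b_1 = 1.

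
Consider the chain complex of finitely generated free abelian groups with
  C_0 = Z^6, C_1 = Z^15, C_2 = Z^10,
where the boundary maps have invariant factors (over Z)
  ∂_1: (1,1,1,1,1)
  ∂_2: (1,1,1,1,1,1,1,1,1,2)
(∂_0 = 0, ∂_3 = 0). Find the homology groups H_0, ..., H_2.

H_0: b_0 = 6 − 0 − 5 = 1; torsion from ∂_1 factors > 1: none. So H_0 = Z.
H_1: b_1 = 15 − 5 − 10 = 0; torsion from ∂_2 factors > 1: [2]. So H_1 = Z/2.
H_2: b_2 = 10 − 10 − 0 = 0; torsion from ∂_3 factors > 1: none. So H_2 = 0.

H_0 = Z,  H_1 = Z/2,  H_2 = 0.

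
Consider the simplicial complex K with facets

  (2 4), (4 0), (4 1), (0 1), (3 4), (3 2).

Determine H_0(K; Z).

Order the vertices as 0 < 1 < 2 < 3 < 4. Listing each simplex with vertices in this order, K has dimension 1 with simplices:

  0-simplices (5): [0], [1], [2], [3], [4]
  1-simplices (6): [0,1], [0,4], [1,4], [2,3], [2,4], [3,4]

so the chain groups are C_0 ≅ Z^5, C_1 ≅ Z^6.

∂_1: C_1 → C_0 is given by ∂[p,q] = [q] − [p].
As a 5×6 matrix over Z this has rank 4, with invariant factors (1,1,1,1).

From H_k ≅ ker(∂_k) / im(∂_{k+1}) we obtain:

  H_0: rank C_0 − rank ∂_1 = 5 − 4 = 1, and the invariant factors of ∂_1 are all 1, so H_0 ≅ Z.

H_0 ≅ Z.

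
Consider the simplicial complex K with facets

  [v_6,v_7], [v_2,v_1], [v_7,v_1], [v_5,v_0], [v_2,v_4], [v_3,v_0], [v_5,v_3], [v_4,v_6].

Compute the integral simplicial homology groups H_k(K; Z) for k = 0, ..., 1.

Take the total order v_0 < v_1 < v_2 < v_3 < v_4 < v_5 < v_6 < v_7 on the vertex set. Then K (dimension 1) consists of the simplices:

  0-simplices (8): [v_0], [v_1], [v_2], [v_3], [v_4], [v_5], [v_6], [v_7]
  1-simplices (8): [v_0,v_3], [v_0,v_5], [v_1,v_2], [v_1,v_7], [v_2,v_4], [v_3,v_5], [v_4,v_6], [v_6,v_7]

so the chain groups are C_0 ≅ Z^8, C_1 ≅ Z^8.

The boundary map ∂_1: C_1 → C_0 is given by ∂[p,q] = [q] − [p]. For instance
  ∂[v_1,v_7] = [v_7] − [v_1].
The 8×8 boundary matrix has rank 6 and Smith normal form diag(1,1,1,1,1,1).

From H_k ≅ ker(∂_k) / im(∂_{k+1}) we obtain:

  H_0: rank C_0 − rank ∂_1 = 8 − 6 = 2, and the invariant factors of ∂_1 are all 1, so H_0 = Z^2.
  H_1: rank ker ∂_1 − rank ∂_2 = (8 − 6) − 0 = 2, and there is no ∂_2, so H_1 = Z^2.

As a check, the Euler characteristic is 8 − 8 = 0, which agrees with 2 − 2 = 0.

H_0 = Z^2,  H_1 = Z^2.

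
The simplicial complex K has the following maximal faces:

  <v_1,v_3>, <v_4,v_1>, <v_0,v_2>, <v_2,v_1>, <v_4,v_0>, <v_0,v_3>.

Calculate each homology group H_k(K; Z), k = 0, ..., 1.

H_0 = Z,  H_1 = Z^2.

Order the vertices as v_0 < v_1 < v_2 < v_3 < v_4. Listing each simplex with vertices in this order, K has dimension 1 with simplices:

  0-simplices (5): [v_0], [v_1], [v_2], [v_3], [v_4]
  1-simplices (6): [v_0,v_2], [v_0,v_3], [v_0,v_4], [v_1,v_2], [v_1,v_3], [v_1,v_4]

so the chain groups are C_0 ≅ Z^5, C_1 ≅ Z^6.

The boundary map ∂_1: C_1 → C_0 sends each edge [p,q] (with p < q) to q − p.
The 5×6 boundary matrix has rank 4 and Smith normal form diag(1,1,1,1).

Reading off H_k = ker ∂_k / im ∂_{k+1}:

  H_0: rank C_0 − rank ∂_1 = 5 − 4 = 1, and the invariant factors of ∂_1 are all 1, so H_0 ≅ Z.
  H_1: rank ker ∂_1 − rank ∂_2 = (6 − 4) − 0 = 2, and there is no ∂_2, so H_1 ≅ Z^2.

As a check, the Euler characteristic is 5 − 6 = -1, which agrees with 1 − 2 = -1.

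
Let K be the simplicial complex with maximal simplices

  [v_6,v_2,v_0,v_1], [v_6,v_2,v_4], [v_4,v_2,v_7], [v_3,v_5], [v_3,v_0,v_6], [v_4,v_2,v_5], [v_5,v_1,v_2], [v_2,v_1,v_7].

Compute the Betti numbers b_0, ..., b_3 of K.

b_0 = 1, b_1 = 1, b_2 = 0, b_3 = 0.

Fix the vertex order v_0 < v_1 < v_2 < v_3 < v_4 < v_5 < v_6 < v_7 and write every simplex with vertices in increasing order. Then dim K = 3 and the simplices of K are:

  0-simplices (8): [v_0], [v_1], [v_2], [v_3], [v_4], [v_5], [v_6], [v_7]
  1-simplices (17): (17 of them)
  2-simplices (10): [v_0,v_1,v_2], [v_0,v_1,v_6], [v_0,v_2,v_6], [v_0,v_3,v_6], [v_1,v_2,v_5], [v_1,v_2,v_6], [v_1,v_2,v_7], [v_2,v_4,v_5], [v_2,v_4,v_6], [v_2,v_4,v_7]
  3-simplices (1): [v_0,v_1,v_2,v_6]

giving chain groups C_0 ≅ Z^8, C_1 ≅ Z^17, C_2 ≅ Z^10, C_3 ≅ Z^1.

∂_1: C_1 → C_0 maps an edge to its endpoints' difference, ∂[p,q] = q − p.
This gives a 8×17 integer matrix of rank 7; reducing to Smith normal form yields diagonal entries (1,1,1,1,1,1,1).

∂_2: C_2 → C_1 maps a triangle to the signed sum of its edges. For instance
  ∂[v_0,v_3,v_6] = [v_3,v_6] − [v_0,v_6] + [v_0,v_3],
  ∂[v_0,v_1,v_6] = [v_1,v_6] − [v_0,v_6] + [v_0,v_1].
The resulting 17×10 matrix has rank 9, and its Smith normal form has invariant factors (1,1,1,1,1,1,1,1,1).

∂_3: C_3 → C_2 sends each 3-simplex σ to the alternating sum Σ_i (−1)^i (σ with its i-th vertex removed). For instance
  ∂[v_0,v_1,v_2,v_6] = [v_1,v_2,v_6] − [v_0,v_2,v_6] + [v_0,v_1,v_6] − [v_0,v_1,v_2].
As a 10×1 matrix over Z this has rank 1, with invariant factors (1).

Now H_k = ker ∂_k / im ∂_{k+1}, so:

  H_0: rank C_0 − rank ∂_1 = 8 − 7 = 1, and the invariant factors of ∂_1 are all 1, so H_0 ≅ Z.
  H_1: rank ker ∂_1 − rank ∂_2 = (17 − 7) − 9 = 1, and the invariant factors of ∂_2 are all 1, so H_1 ≅ Z.
  H_2: rank ker ∂_2 − rank ∂_3 = (10 − 9) − 1 = 0, and the invariant factors of ∂_3 are all 1, so H_2 ≅ 0.
  H_3: rank ker ∂_3 − rank ∂_4 = (1 − 1) − 0 = 0, and there is no ∂_4, so H_3 ≅ 0.

Hence the Betti numbers are b_0 = 1, b_1 = 1, b_2 = 0, b_3 = 0.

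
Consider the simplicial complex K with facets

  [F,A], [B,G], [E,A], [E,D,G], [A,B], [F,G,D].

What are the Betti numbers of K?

Take the total order A < B < D < E < F < G on the vertex set. Then K (dimension 2) consists of the simplices:

  0-simplices (6): A, B, D, E, F, G
  1-simplices (9): AB, AE, AF, BG, DE, DF, DG, EG, FG
  2-simplices (2): DEG, DFG

so the chain groups are C_0 ≅ Z^6, C_1 ≅ Z^9, C_2 ≅ Z^2.

∂_1: C_1 → C_0 maps an edge to its endpoints' difference, ∂[p,q] = q − p.
As a 6×9 matrix over Z this has rank 5, with invariant factors (1,1,1,1,1).

Boundary ∂_2: C_2 → C_1 acts by ∂[p,q,r] = [q,r] − [p,r] + [p,q]. For instance
  ∂DEG = EG − DG + DE,
  ∂DFG = FG − DG + DF.
As a 9×2 matrix over Z this has rank 2, with invariant factors (1,1).

From H_k ≅ ker(∂_k) / im(∂_{k+1}) we obtain:

  H_0: rank C_0 − rank ∂_1 = 6 − 5 = 1, and the invariant factors of ∂_1 are all 1, so H_0 = Z.
  H_1: rank ker ∂_1 − rank ∂_2 = (9 − 5) − 2 = 2, and the invariant factors of ∂_2 are all 1, so H_1 = Z^2.
  H_2: rank ker ∂_2 − rank ∂_3 = (2 − 2) − 0 = 0, and there is no ∂_3, so H_2 = 0.

Hence the Betti numbers are b_0 = 1, b_1 = 2, b_2 = 0.

b_0 = 1, b_1 = 2, b_2 = 0.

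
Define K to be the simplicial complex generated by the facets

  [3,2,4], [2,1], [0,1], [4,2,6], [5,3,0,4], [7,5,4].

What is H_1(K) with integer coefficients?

H_1 = Z.

K has 8 vertices, 14 edges, 7 triangles, 1 3-simplex.
rank ∂_1 = 7, rank ∂_2 = 6 ⇒ b_1 = 14 − 7 − 6 = 1; all invariant factors of ∂_2 are 1 so no torsion. So H_1 ≅ Z.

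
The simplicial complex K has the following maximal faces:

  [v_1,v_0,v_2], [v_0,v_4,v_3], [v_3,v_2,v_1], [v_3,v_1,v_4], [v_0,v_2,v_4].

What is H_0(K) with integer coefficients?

H_0 ≅ Z.

Fix the vertex order v_0 < v_1 < v_2 < v_3 < v_4 and write every simplex with vertices in increasing order. Then dim K = 2 and the simplices of K are:

  0-simplices (5): [v_0], [v_1], [v_2], [v_3], [v_4]
  1-simplices (10): [v_0,v_1], [v_0,v_2], [v_0,v_3], [v_0,v_4], [v_1,v_2], [v_1,v_3], [v_1,v_4], [v_2,v_3], [v_2,v_4], [v_3,v_4]
  2-simplices (5): [v_0,v_1,v_2], [v_0,v_2,v_4], [v_0,v_3,v_4], [v_1,v_2,v_3], [v_1,v_3,v_4]

so the chain groups are C_0 ≅ Z^5, C_1 ≅ Z^10, C_2 ≅ Z^5.

The boundary map ∂_1: C_1 → C_0 is given by ∂[p,q] = [q] − [p]. For instance
  ∂[v_2,v_4] = [v_4] − [v_2].
This gives a 5×10 integer matrix of rank 4; reducing to Smith normal form yields diagonal entries (1,1,1,1).

The boundary map ∂_2: C_2 → C_1 sends each 2-simplex [p,q,r] to [q,r] − [p,r] + [p,q]. For instance
  ∂[v_0,v_3,v_4] = [v_3,v_4] − [v_0,v_4] + [v_0,v_3],
  ∂[v_1,v_2,v_3] = [v_2,v_3] − [v_1,v_3] + [v_1,v_2].
The 10×5 boundary matrix has rank 5 and Smith normal form diag(1,1,1,1,1).

Reading off H_k = ker ∂_k / im ∂_{k+1}:

  H_0: rank C_0 − rank ∂_1 = 5 − 4 = 1, and the invariant factors of ∂_1 are all 1, so H_0 ≅ Z.

(K is a triangulation of the Möbius band.)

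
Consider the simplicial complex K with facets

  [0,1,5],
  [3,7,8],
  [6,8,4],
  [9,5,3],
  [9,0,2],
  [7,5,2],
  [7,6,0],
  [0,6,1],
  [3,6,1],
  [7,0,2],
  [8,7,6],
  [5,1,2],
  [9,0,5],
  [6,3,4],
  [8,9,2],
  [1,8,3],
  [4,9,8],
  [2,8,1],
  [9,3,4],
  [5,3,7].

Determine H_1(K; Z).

Order the vertices as 0 < 1 < 2 < 3 < 4 < 5 < 6 < 7 < 8 < 9. Listing each simplex with vertices in this order, K has dimension 2 with simplices:

  0-simplices (10): [0], [1], [2], [3], [4], [5], [6], [7], [8], [9]
  1-simplices (30): (30 of them)
  2-simplices (20): (20 of them)

giving chain groups C_0 ≅ Z^10, C_1 ≅ Z^30, C_2 ≅ Z^20.

Boundary ∂_1: C_1 → C_0 maps an edge to its endpoints' difference, ∂[p,q] = q − p.
The 10×30 boundary matrix has rank 9 and Smith normal form diag(1,1,1,1,1,1,1,1,1).

∂_2: C_2 → C_1 acts by ∂[p,q,r] = [q,r] − [p,r] + [p,q]. For instance
  ∂[4,6,8] = [6,8] − [4,8] + [4,6],
  ∂[3,4,6] = [4,6] − [3,6] + [3,4].
This gives a 30×20 integer matrix of rank 20; reducing to Smith normal form yields diagonal entries (1,1,1,1,1,1,1,1,1,1,1,1,1,1,1,1,1,1,1,2).

Computing H_k = (kernel of ∂_k) / (image of ∂_{k+1}):

  H_1: rank ker ∂_1 − rank ∂_2 = (30 − 9) − 20 = 1, and ∂_2 has invariant factor 2 > 1, so H_1 = Z ⊕ Z/2Z.

H_1 ≅ Z ⊕ Z/2Z.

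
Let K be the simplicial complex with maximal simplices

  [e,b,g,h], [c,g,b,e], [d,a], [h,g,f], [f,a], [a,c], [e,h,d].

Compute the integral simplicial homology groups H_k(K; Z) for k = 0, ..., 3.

H_0 ≅ Z,  H_1 ≅ Z^2,  H_2 = 0,  H_3 = 0.

Take the total order a < b < c < d < e < f < g < h on the vertex set. Then K (dimension 3) consists of the simplices:

  0-simplices (8): a, b, c, d, e, f, g, h
  1-simplices (16): ac, ad, af, bc, be, bg, bh, ce, cg, de, dh, eg, eh, fg, fh, gh
  2-simplices (9): bce, bcg, beg, beh, bgh, ceg, deh, egh, fgh
  3-simplices (2): bceg, begh

giving chain groups C_0 ≅ Z^8, C_1 ≅ Z^16, C_2 ≅ Z^9, C_3 ≅ Z^2.

The boundary map ∂_1: C_1 → C_0 maps an edge to its endpoints' difference, ∂[p,q] = q − p.
The 8×16 boundary matrix has rank 7 and Smith normal form diag(1,1,1,1,1,1,1).

∂_2: C_2 → C_1 acts by ∂[p,q,r] = [q,r] − [p,r] + [p,q]. For instance
  ∂deh = eh − dh + de,
  ∂beh = eh − bh + be.
This gives a 16×9 integer matrix of rank 7; reducing to Smith normal form yields diagonal entries (1,1,1,1,1,1,1).

The boundary map ∂_3: C_3 → C_2 sends each 3-simplex σ to the alternating sum Σ_i (−1)^i (σ with its i-th vertex removed). For instance
  ∂begh = egh − bgh + beh − beg,
  ∂bceg = ceg − beg + bcg − bce.
The resulting 9×2 matrix has rank 2, and its Smith normal form has invariant factors (1,1).

Reading off H_k = ker ∂_k / im ∂_{k+1}:

  H_0: rank C_0 − rank ∂_1 = 8 − 7 = 1, and the invariant factors of ∂_1 are all 1, so H_0 ≅ Z.
  H_1: rank ker ∂_1 − rank ∂_2 = (16 − 7) − 7 = 2, and the invariant factors of ∂_2 are all 1, so H_1 ≅ Z^2.
  H_2: rank ker ∂_2 − rank ∂_3 = (9 − 7) − 2 = 0, and the invariant factors of ∂_3 are all 1, so H_2 ≅ 0.
  H_3: rank ker ∂_3 − rank ∂_4 = (2 − 2) − 0 = 0, and there is no ∂_4, so H_3 ≅ 0.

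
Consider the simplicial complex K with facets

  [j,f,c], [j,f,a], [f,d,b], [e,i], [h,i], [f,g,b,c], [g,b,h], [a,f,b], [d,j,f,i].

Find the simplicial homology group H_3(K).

H_3 ≅ 0.

Fix the vertex order a < b < c < d < e < f < g < h < i < j and write every simplex with vertices in increasing order. Then dim K = 3 and the simplices of K are:

  0-simplices (10): a, b, c, d, e, f, g, h, i, j
  1-simplices (21): ab, af, aj, bc, bd, bf, bg, bh, cf, cg, cj, df, di, dj, ei, fg, fi, fj, gh, hi, ij
  2-simplices (13): abf, afj, bcf, bcg, bdf, bfg, bgh, cfg, cfj, dfi, dfj, dij, fij
  3-simplices (2): bcfg, dfij

giving chain groups C_0 ≅ Z^10, C_1 ≅ Z^21, C_2 ≅ Z^13, C_3 ≅ Z^2.

∂_1: C_1 → C_0 maps an edge to its endpoints' difference, ∂[p,q] = q − p. For instance
  ∂ab = b − a.
This gives a 10×21 integer matrix of rank 9; reducing to Smith normal form yields diagonal entries (1,1,1,1,1,1,1,1,1).

Boundary ∂_2: C_2 → C_1 maps a triangle to the signed sum of its edges. For instance
  ∂abf = bf − af + ab,
  ∂cfg = fg − cg + cf.
The resulting 21×13 matrix has rank 11, and its Smith normal form has invariant factors (1,1,1,1,1,1,1,1,1,1,1).

∂_3: C_3 → C_2 sends each 3-simplex σ to the alternating sum Σ_i (−1)^i (σ with its i-th vertex removed). For instance
  ∂bcfg = cfg − bfg + bcg − bcf,
  ∂dfij = fij − dij + dfj − dfi.
As a 13×2 matrix over Z this has rank 2, with invariant factors (1,1).

From H_k ≅ ker(∂_k) / im(∂_{k+1}) we obtain:

  H_3: rank ker ∂_3 − rank ∂_4 = (2 − 2) − 0 = 0, and there is no ∂_4, so H_3 = 0.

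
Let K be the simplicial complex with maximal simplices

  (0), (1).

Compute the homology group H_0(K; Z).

H_0 ≅ Z^2.

Order the vertices as 0 < 1. Listing each simplex with vertices in this order, K has dimension 0 with simplices:

  0-simplices (2): [0], [1]

so the chain groups are C_0 ≅ Z^2.

Now H_k = ker ∂_k / im ∂_{k+1}, so:

  H_0: rank C_0 − rank ∂_1 = 2 − 0 = 2, and there is no ∂_1, so H_0 ≅ Z^2.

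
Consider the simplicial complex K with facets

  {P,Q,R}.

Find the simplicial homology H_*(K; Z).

Take the total order P < Q < R on the vertex set. Then K (dimension 2) consists of the simplices:

  0-simplices (3): P, Q, R
  1-simplices (3): PQ, PR, QR
  2-simplices (1): PQR

Hence C_0 ≅ Z^3, C_1 ≅ Z^3, C_2 ≅ Z^1.

The boundary map ∂_1: C_1 → C_0 is given by ∂[p,q] = [q] − [p].
This gives a 3×3 integer matrix of rank 2; reducing to Smith normal form yields diagonal entries (1,1).

The boundary map ∂_2: C_2 → C_1 acts by ∂[p,q,r] = [q,r] − [p,r] + [p,q]. For instance
  ∂PQR = QR − PR + PQ.
As a 3×1 matrix over Z this has rank 1, with invariant factors (1).

From H_k ≅ ker(∂_k) / im(∂_{k+1}) we obtain:

  H_0: rank C_0 − rank ∂_1 = 3 − 2 = 1, and the invariant factors of ∂_1 are all 1, so H_0 = Z.
  H_1: rank ker ∂_1 − rank ∂_2 = (3 − 2) − 1 = 0, and the invariant factors of ∂_2 are all 1, so H_1 = 0.
  H_2: rank ker ∂_2 − rank ∂_3 = (1 − 1) − 0 = 0, and there is no ∂_3, so H_2 = 0.

As a check, the Euler characteristic is 3 − 3 + 1 = 1, which agrees with 1 − 0 + 0 = 1.
(K is a triangulation of the 2-simplex.)

H_0 = Z,  H_1 = 0,  H_2 = 0.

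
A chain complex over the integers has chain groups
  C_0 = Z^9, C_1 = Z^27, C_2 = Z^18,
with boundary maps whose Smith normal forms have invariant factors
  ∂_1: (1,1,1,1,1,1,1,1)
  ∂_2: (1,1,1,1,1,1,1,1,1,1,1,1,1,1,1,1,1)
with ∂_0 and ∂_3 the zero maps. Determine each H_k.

H_0 ≅ Z,  H_1 ≅ Z^2,  H_2 ≅ Z.

H_0: b_0 = 9 − 0 − 8 = 1; torsion from ∂_1 factors > 1: none. So H_0 ≅ Z.
H_1: b_1 = 27 − 8 − 17 = 2; torsion from ∂_2 factors > 1: none. So H_1 ≅ Z^2.
H_2: b_2 = 18 − 17 − 0 = 1; torsion from ∂_3 factors > 1: none. So H_2 ≅ Z.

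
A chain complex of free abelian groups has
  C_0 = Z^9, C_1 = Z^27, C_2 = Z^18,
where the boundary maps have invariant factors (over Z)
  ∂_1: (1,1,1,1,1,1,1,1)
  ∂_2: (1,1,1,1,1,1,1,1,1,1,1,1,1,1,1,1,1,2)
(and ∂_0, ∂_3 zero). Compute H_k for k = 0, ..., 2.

H_0: b_0 = 9 − 0 − 8 = 1; torsion from ∂_1 factors > 1: none. So H_0 = Z.
H_1: b_1 = 27 − 8 − 18 = 1; torsion from ∂_2 factors > 1: [2]. So H_1 = Z ⊕ Z/2Z.
H_2: b_2 = 18 − 18 − 0 = 0; torsion from ∂_3 factors > 1: none. So H_2 = 0.

H_0 = Z,  H_1 = Z ⊕ Z/2Z,  H_2 = 0.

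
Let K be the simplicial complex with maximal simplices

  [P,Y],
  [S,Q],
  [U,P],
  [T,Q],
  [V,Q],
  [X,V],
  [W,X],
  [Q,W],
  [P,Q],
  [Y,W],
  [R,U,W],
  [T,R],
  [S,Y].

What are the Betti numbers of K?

b_0 = 1, b_1 = 5, b_2 = 0.

Take the total order P < Q < R < S < T < U < V < W < X < Y on the vertex set. Then K (dimension 2) consists of the simplices:

  0-simplices (10): P, Q, R, S, T, U, V, W, X, Y
  1-simplices (15): PQ, PU, PY, QS, QT, QV, QW, RT, RU, RW, SY, UW, VX, WX, WY
  2-simplices (1): RUW

giving chain groups C_0 ≅ Z^10, C_1 ≅ Z^15, C_2 ≅ Z^1.

The boundary map ∂_1: C_1 → C_0 sends each edge [p,q] (with p < q) to q − p. For instance
  ∂RU = U − R.
The 10×15 boundary matrix has rank 9 and Smith normal form diag(1,1,1,1,1,1,1,1,1).

Boundary ∂_2: C_2 → C_1 sends each 2-simplex [p,q,r] to [q,r] − [p,r] + [p,q]. For instance
  ∂RUW = UW − RW + RU.
As a 15×1 matrix over Z this has rank 1, with invariant factors (1).

Reading off H_k = ker ∂_k / im ∂_{k+1}:

  H_0: rank C_0 − rank ∂_1 = 10 − 9 = 1, and the invariant factors of ∂_1 are all 1, so H_0 = Z.
  H_1: rank ker ∂_1 − rank ∂_2 = (15 − 9) − 1 = 5, and the invariant factors of ∂_2 are all 1, so H_1 = Z^5.
  H_2: rank ker ∂_2 − rank ∂_3 = (1 − 1) − 0 = 0, and there is no ∂_3, so H_2 = 0.

Hence the Betti numbers are b_0 = 1, b_1 = 5, b_2 = 0.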